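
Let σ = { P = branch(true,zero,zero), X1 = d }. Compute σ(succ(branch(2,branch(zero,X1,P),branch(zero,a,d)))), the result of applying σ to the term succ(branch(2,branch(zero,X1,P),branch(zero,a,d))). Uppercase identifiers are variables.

Replace each occurrence of P with branch(true,zero,zero).
Replace each occurrence of X1 with d.
Result: succ(branch(2,branch(zero,d,branch(true,zero,zero)),branch(zero,a,d))).

succ(branch(2,branch(zero,d,branch(true,zero,zero)),branch(zero,a,d)))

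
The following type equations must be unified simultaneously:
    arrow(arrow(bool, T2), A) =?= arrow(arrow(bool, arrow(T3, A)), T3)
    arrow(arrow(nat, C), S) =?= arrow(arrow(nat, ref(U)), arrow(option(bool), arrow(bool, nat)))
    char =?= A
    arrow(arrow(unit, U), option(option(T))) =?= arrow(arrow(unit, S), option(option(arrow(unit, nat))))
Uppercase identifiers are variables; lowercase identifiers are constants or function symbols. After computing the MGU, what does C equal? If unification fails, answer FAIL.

ref(arrow(option(bool), arrow(bool, nat)))

Decompose arrow/2: arrow(bool, T2) =?= arrow(bool, arrow(T3, A)),  A =?= T3.
Decompose arrow/2: bool =?= bool,  T2 =?= arrow(T3, A).
Delete trivial equation bool =?= bool.
Bind T2 := arrow(T3, A); no other remaining equation mentions T2.
Bind A := T3; substituting into the one remaining equation that mentions A gives: char =?= T3. Substituting into the earlier binding gives T2 := arrow(T3, T3).
Decompose arrow/2: arrow(nat, C) =?= arrow(nat, ref(U)),  S =?= arrow(option(bool), arrow(bool, nat)).
Decompose arrow/2: nat =?= nat,  C =?= ref(U).
Delete trivial equation nat =?= nat.
Bind C := ref(U); no other remaining equation mentions C.
Bind S := arrow(option(bool), arrow(bool, nat)); substituting into the one remaining equation that mentions S gives: arrow(arrow(unit, U), option(option(T))) =?= arrow(arrow(unit, arrow(option(bool), arrow(bool, nat))), option(option(arrow(unit, nat)))).
Bind T3 := char; no other remaining equation mentions T3. Substituting into the earlier bindings gives T2 := arrow(char, char), A := char.
Decompose arrow/2: arrow(unit, U) =?= arrow(unit, arrow(option(bool), arrow(bool, nat))),  option(option(T)) =?= option(option(arrow(unit, nat))).
Decompose arrow/2: unit =?= unit,  U =?= arrow(option(bool), arrow(bool, nat)).
Delete trivial equation unit =?= unit.
Bind U := arrow(option(bool), arrow(bool, nat)); no other remaining equation mentions U. Substituting into the earlier binding gives C := ref(arrow(option(bool), arrow(bool, nat))).
Decompose option/1: option(T) =?= option(arrow(unit, nat)).
Decompose option/1: T =?= arrow(unit, nat).
Bind T := arrow(unit, nat).
MGU = { T2 ↦ arrow(char, char), A ↦ char, C ↦ ref(arrow(option(bool), arrow(bool, nat))), S ↦ arrow(option(bool), arrow(bool, nat)), T3 ↦ char, U ↦ arrow(option(bool), arrow(bool, nat)), T ↦ arrow(unit, nat) }, so C ↦ ref(arrow(option(bool), arrow(bool, nat))).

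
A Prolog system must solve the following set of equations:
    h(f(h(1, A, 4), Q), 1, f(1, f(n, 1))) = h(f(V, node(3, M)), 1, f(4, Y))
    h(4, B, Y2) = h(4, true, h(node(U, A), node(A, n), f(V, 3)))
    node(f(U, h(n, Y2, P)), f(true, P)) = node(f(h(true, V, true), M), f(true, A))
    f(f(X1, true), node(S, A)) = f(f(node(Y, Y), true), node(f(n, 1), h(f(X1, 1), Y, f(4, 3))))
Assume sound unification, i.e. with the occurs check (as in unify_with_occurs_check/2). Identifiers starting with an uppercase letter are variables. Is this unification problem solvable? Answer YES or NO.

NO

Decompose h/3: f(h(1, A, 4), Q) = f(V, node(3, M)),  1 = 1,  f(1, f(n, 1)) = f(4, Y).
Decompose f/2: h(1, A, 4) = V,  Q = node(3, M).
Bind V := h(1, A, 4); substituting into the 2 remaining equations that mention V gives: h(4, B, Y2) = h(4, true, h(node(U, A), node(A, n), f(h(1, A, 4), 3))),  node(f(U, h(n, Y2, P)), f(true, P)) = node(f(h(true, h(1, A, 4), true), M), f(true, A)).
Bind Q := node(3, M); no other remaining equation mentions Q.
Delete trivial equation 1 = 1.
Decompose f/2: 1 = 4,  f(n, 1) = Y.
Clash: constants 1 and 4 differ; no unifier exists.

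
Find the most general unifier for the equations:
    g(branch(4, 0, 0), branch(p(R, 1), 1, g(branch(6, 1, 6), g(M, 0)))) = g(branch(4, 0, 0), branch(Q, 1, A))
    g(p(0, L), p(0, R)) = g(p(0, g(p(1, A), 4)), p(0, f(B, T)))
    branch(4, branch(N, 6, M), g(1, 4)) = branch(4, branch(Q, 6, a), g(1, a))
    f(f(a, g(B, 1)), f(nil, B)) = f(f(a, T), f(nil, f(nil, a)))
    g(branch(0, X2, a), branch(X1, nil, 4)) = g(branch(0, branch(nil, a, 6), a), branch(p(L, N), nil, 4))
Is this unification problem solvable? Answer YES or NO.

Decompose g/2: branch(4, 0, 0) = branch(4, 0, 0),  branch(p(R, 1), 1, g(branch(6, 1, 6), g(M, 0))) = branch(Q, 1, A).
Delete trivial equation branch(4, 0, 0) = branch(4, 0, 0).
Decompose branch/3: p(R, 1) = Q,  1 = 1,  g(branch(6, 1, 6), g(M, 0)) = A.
Bind Q := p(R, 1); substituting into the one remaining equation that mentions Q gives: branch(4, branch(N, 6, M), g(1, 4)) = branch(4, branch(p(R, 1), 6, a), g(1, a)).
Delete trivial equation 1 = 1.
Bind A := g(branch(6, 1, 6), g(M, 0)); substituting into the one remaining equation that mentions A gives: g(p(0, L), p(0, R)) = g(p(0, g(p(1, g(branch(6, 1, 6), g(M, 0))), 4)), p(0, f(B, T))).
Decompose g/2: p(0, L) = p(0, g(p(1, g(branch(6, 1, 6), g(M, 0))), 4)),  p(0, R) = p(0, f(B, T)).
Decompose p/2: 0 = 0,  L = g(p(1, g(branch(6, 1, 6), g(M, 0))), 4).
Delete trivial equation 0 = 0.
Bind L := g(p(1, g(branch(6, 1, 6), g(M, 0))), 4); substituting into the one remaining equation that mentions L gives: g(branch(0, X2, a), branch(X1, nil, 4)) = g(branch(0, branch(nil, a, 6), a), branch(p(g(p(1, g(branch(6, 1, 6), g(M, 0))), 4), N), nil, 4)).
Decompose p/2: 0 = 0,  R = f(B, T).
Delete trivial equation 0 = 0.
Bind R := f(B, T); substituting into the one remaining equation that mentions R gives: branch(4, branch(N, 6, M), g(1, 4)) = branch(4, branch(p(f(B, T), 1), 6, a), g(1, a)). Substituting into the earlier binding gives Q := p(f(B, T), 1).
Decompose branch/3: 4 = 4,  branch(N, 6, M) = branch(p(f(B, T), 1), 6, a),  g(1, 4) = g(1, a).
Delete trivial equation 4 = 4.
Decompose branch/3: N = p(f(B, T), 1),  6 = 6,  M = a.
Bind N := p(f(B, T), 1); substituting into the one remaining equation that mentions N gives: g(branch(0, X2, a), branch(X1, nil, 4)) = g(branch(0, branch(nil, a, 6), a), branch(p(g(p(1, g(branch(6, 1, 6), g(M, 0))), 4), p(f(B, T), 1)), nil, 4)).
Delete trivial equation 6 = 6.
Bind M := a; substituting into the one remaining equation that mentions M gives: g(branch(0, X2, a), branch(X1, nil, 4)) = g(branch(0, branch(nil, a, 6), a), branch(p(g(p(1, g(branch(6, 1, 6), g(a, 0))), 4), p(f(B, T), 1)), nil, 4)). Substituting into the earlier bindings gives A := g(branch(6, 1, 6), g(a, 0)), L := g(p(1, g(branch(6, 1, 6), g(a, 0))), 4).
Decompose g/2: 1 = 1,  4 = a.
Delete trivial equation 1 = 1.
Clash: constants 4 and a differ; no unifier exists.

NO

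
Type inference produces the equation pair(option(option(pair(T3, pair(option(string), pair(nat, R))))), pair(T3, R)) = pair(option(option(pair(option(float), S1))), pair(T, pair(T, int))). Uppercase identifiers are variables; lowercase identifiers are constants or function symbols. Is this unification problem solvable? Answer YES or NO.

YES

Decompose pair/2: option(option(pair(T3, pair(option(string), pair(nat, R))))) = option(option(pair(option(float), S1))),  pair(T3, R) = pair(T, pair(T, int)).
Decompose option/1: option(pair(T3, pair(option(string), pair(nat, R)))) = option(pair(option(float), S1)).
Decompose option/1: pair(T3, pair(option(string), pair(nat, R))) = pair(option(float), S1).
Decompose pair/2: T3 = option(float),  pair(option(string), pair(nat, R)) = S1.
Bind T3 := option(float); substituting into the one remaining equation that mentions T3 gives: pair(option(float), R) = pair(T, pair(T, int)).
Bind S1 := pair(option(string), pair(nat, R)); no other remaining equation mentions S1.
Decompose pair/2: option(float) = T,  R = pair(T, int).
Bind T := option(float); substituting into the remaining equation gives: R = pair(option(float), int).
Bind R := pair(option(float), int). Substituting into the earlier binding gives S1 := pair(option(string), pair(nat, pair(option(float), int))).
No equations remain and no clash or occurs-check failure arose, so a unifier exists.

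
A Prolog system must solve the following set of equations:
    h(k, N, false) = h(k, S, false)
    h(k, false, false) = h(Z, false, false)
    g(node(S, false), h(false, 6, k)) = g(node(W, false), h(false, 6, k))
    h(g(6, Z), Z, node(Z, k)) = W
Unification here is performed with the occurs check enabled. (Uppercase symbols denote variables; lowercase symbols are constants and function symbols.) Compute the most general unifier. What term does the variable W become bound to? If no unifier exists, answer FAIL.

Decompose h/3: k = k,  N = S,  false = false.
Delete trivial equation k = k.
Bind N := S; no other remaining equation mentions N.
Delete trivial equation false = false.
Decompose h/3: k = Z,  false = false,  false = false.
Bind Z := k; substituting into the one remaining equation that mentions Z gives: h(g(6, k), k, node(k, k)) = W.
Delete trivial equation false = false.
Delete trivial equation false = false.
Decompose g/2: node(S, false) = node(W, false),  h(false, 6, k) = h(false, 6, k).
Decompose node/2: S = W,  false = false.
Bind S := W; no other remaining equation mentions S. Substituting into the earlier binding gives N := W.
Delete trivial equation false = false.
Delete trivial equation h(false, 6, k) = h(false, 6, k).
Bind W := h(g(6, k), k, node(k, k)). Substituting into the earlier bindings gives N := h(g(6, k), k, node(k, k)), S := h(g(6, k), k, node(k, k)).
MGU = { N ↦ h(g(6, k), k, node(k, k)), Z ↦ k, S ↦ h(g(6, k), k, node(k, k)), W ↦ h(g(6, k), k, node(k, k)) }, so W ↦ h(g(6, k), k, node(k, k)).

h(g(6, k), k, node(k, k))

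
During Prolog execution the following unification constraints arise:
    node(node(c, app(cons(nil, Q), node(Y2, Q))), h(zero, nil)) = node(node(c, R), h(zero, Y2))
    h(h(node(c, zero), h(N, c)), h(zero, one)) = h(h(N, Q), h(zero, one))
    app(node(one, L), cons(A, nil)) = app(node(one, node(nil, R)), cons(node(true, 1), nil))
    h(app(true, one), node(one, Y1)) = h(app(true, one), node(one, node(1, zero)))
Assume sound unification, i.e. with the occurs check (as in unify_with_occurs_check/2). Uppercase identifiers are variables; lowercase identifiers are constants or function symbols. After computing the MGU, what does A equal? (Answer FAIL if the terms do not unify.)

Decompose node/2: node(c, app(cons(nil, Q), node(Y2, Q))) = node(c, R),  h(zero, nil) = h(zero, Y2).
Decompose node/2: c = c,  app(cons(nil, Q), node(Y2, Q)) = R.
Delete trivial equation c = c.
Bind R := app(cons(nil, Q), node(Y2, Q)); substituting into the one remaining equation that mentions R gives: app(node(one, L), cons(A, nil)) = app(node(one, node(nil, app(cons(nil, Q), node(Y2, Q)))), cons(node(true, 1), nil)).
Decompose h/2: zero = zero,  nil = Y2.
Delete trivial equation zero = zero.
Bind Y2 := nil; substituting into the one remaining equation that mentions Y2 gives: app(node(one, L), cons(A, nil)) = app(node(one, node(nil, app(cons(nil, Q), node(nil, Q)))), cons(node(true, 1), nil)). Substituting into the earlier binding gives R := app(cons(nil, Q), node(nil, Q)).
Decompose h/2: h(node(c, zero), h(N, c)) = h(N, Q),  h(zero, one) = h(zero, one).
Decompose h/2: node(c, zero) = N,  h(N, c) = Q.
Bind N := node(c, zero); substituting into the one remaining equation that mentions N gives: h(node(c, zero), c) = Q.
Bind Q := h(node(c, zero), c); substituting into the one remaining equation that mentions Q gives: app(node(one, L), cons(A, nil)) = app(node(one, node(nil, app(cons(nil, h(node(c, zero), c)), node(nil, h(node(c, zero), c))))), cons(node(true, 1), nil)). Substituting into the earlier binding gives R := app(cons(nil, h(node(c, zero), c)), node(nil, h(node(c, zero), c))).
Delete trivial equation h(zero, one) = h(zero, one).
Decompose app/2: node(one, L) = node(one, node(nil, app(cons(nil, h(node(c, zero), c)), node(nil, h(node(c, zero), c))))),  cons(A, nil) = cons(node(true, 1), nil).
Decompose node/2: one = one,  L = node(nil, app(cons(nil, h(node(c, zero), c)), node(nil, h(node(c, zero), c)))).
Delete trivial equation one = one.
Bind L := node(nil, app(cons(nil, h(node(c, zero), c)), node(nil, h(node(c, zero), c)))); no other remaining equation mentions L.
Decompose cons/2: A = node(true, 1),  nil = nil.
Bind A := node(true, 1); no other remaining equation mentions A.
Delete trivial equation nil = nil.
Decompose h/2: app(true, one) = app(true, one),  node(one, Y1) = node(one, node(1, zero)).
Delete trivial equation app(true, one) = app(true, one).
Decompose node/2: one = one,  Y1 = node(1, zero).
Delete trivial equation one = one.
Bind Y1 := node(1, zero).
MGU = { R -> app(cons(nil, h(node(c, zero), c)), node(nil, h(node(c, zero), c))), Y2 -> nil, N -> node(c, zero), Q -> h(node(c, zero), c), L -> node(nil, app(cons(nil, h(node(c, zero), c)), node(nil, h(node(c, zero), c)))), A -> node(true, 1), Y1 -> node(1, zero) }, so A -> node(true, 1).

node(true, 1)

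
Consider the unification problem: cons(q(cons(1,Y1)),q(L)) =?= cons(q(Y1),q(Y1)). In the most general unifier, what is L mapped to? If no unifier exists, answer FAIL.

Decompose cons/2: q(cons(1,Y1)) =?= q(Y1),  q(L) =?= q(Y1).
Decompose q/1: cons(1,Y1) =?= Y1.
Occurs check fails: Y1 occurs in cons(1,Y1); the equation Y1 =?= cons(1,Y1) has no finite solution.

FAIL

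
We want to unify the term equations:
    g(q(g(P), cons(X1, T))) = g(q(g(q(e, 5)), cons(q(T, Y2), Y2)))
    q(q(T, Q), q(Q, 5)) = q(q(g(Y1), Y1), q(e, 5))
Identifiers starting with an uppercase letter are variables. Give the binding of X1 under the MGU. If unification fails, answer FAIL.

Decompose g/1: q(g(P), cons(X1, T)) = q(g(q(e, 5)), cons(q(T, Y2), Y2)).
Decompose q/2: g(P) = g(q(e, 5)),  cons(X1, T) = cons(q(T, Y2), Y2).
Decompose g/1: P = q(e, 5).
Bind P := q(e, 5); no other remaining equation mentions P.
Decompose cons/2: X1 = q(T, Y2),  T = Y2.
Bind X1 := q(T, Y2); no other remaining equation mentions X1.
Bind T := Y2; substituting into the remaining equation gives: q(q(Y2, Q), q(Q, 5)) = q(q(g(Y1), Y1), q(e, 5)). Substituting into the earlier binding gives X1 := q(Y2, Y2).
Decompose q/2: q(Y2, Q) = q(g(Y1), Y1),  q(Q, 5) = q(e, 5).
Decompose q/2: Y2 = g(Y1),  Q = Y1.
Bind Y2 := g(Y1); no other remaining equation mentions Y2. Substituting into the earlier bindings gives X1 := q(g(Y1), g(Y1)), T := g(Y1).
Bind Q := Y1; substituting into the remaining equation gives: q(Y1, 5) = q(e, 5).
Decompose q/2: Y1 = e,  5 = 5.
Bind Y1 := e; no other remaining equation mentions Y1. Substituting into the earlier bindings gives X1 := q(g(e), g(e)), T := g(e), Y2 := g(e), Q := e.
Delete trivial equation 5 = 5.
MGU = { P ↦ q(e, 5), X1 ↦ q(g(e), g(e)), T ↦ g(e), Y2 ↦ g(e), Q ↦ e, Y1 ↦ e }, so X1 ↦ q(g(e), g(e)).

q(g(e), g(e))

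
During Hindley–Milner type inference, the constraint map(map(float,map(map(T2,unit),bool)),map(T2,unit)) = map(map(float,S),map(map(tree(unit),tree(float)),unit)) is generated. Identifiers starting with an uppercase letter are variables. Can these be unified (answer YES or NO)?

YES

Decompose map/2: map(float,map(map(T2,unit),bool)) = map(float,S),  map(T2,unit) = map(map(tree(unit),tree(float)),unit).
Decompose map/2: float = float,  map(map(T2,unit),bool) = S.
Delete trivial equation float = float.
Bind S := map(map(T2,unit),bool); no other remaining equation mentions S.
Decompose map/2: T2 = map(tree(unit),tree(float)),  unit = unit.
Bind T2 := map(tree(unit),tree(float)); no other remaining equation mentions T2. Substituting into the earlier binding gives S := map(map(map(tree(unit),tree(float)),unit),bool).
Delete trivial equation unit = unit.
No equations remain and no clash or occurs-check failure arose, so a unifier exists.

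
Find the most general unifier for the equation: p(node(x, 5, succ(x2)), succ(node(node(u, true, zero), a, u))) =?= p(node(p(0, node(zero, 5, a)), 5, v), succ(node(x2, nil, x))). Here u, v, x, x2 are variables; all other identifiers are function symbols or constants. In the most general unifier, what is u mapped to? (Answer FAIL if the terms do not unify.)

Decompose p/2: node(x, 5, succ(x2)) =?= node(p(0, node(zero, 5, a)), 5, v),  succ(node(node(u, true, zero), a, u)) =?= succ(node(x2, nil, x)).
Decompose node/3: x =?= p(0, node(zero, 5, a)),  5 =?= 5,  succ(x2) =?= v.
Bind x := p(0, node(zero, 5, a)); substituting into the one remaining equation that mentions x gives: succ(node(node(u, true, zero), a, u)) =?= succ(node(x2, nil, p(0, node(zero, 5, a)))).
Delete trivial equation 5 =?= 5.
Bind v := succ(x2); no other remaining equation mentions v.
Decompose succ/1: node(node(u, true, zero), a, u) =?= node(x2, nil, p(0, node(zero, 5, a))).
Decompose node/3: node(u, true, zero) =?= x2,  a =?= nil,  u =?= p(0, node(zero, 5, a)).
Bind x2 := node(u, true, zero); no other remaining equation mentions x2. Substituting into the earlier binding gives v := succ(node(u, true, zero)).
Clash: constants a and nil differ; no unifier exists.

FAIL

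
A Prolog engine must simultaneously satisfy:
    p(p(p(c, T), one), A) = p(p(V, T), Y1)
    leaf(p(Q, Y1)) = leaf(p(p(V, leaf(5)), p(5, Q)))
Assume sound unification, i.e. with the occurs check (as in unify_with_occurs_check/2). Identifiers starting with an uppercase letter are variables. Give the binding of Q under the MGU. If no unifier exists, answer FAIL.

p(p(c, one), leaf(5))

Decompose p/2: p(p(c, T), one) = p(V, T),  A = Y1.
Decompose p/2: p(c, T) = V,  one = T.
Bind V := p(c, T); substituting into the one remaining equation that mentions V gives: leaf(p(Q, Y1)) = leaf(p(p(p(c, T), leaf(5)), p(5, Q))).
Bind T := one; substituting into the one remaining equation that mentions T gives: leaf(p(Q, Y1)) = leaf(p(p(p(c, one), leaf(5)), p(5, Q))). Substituting into the earlier binding gives V := p(c, one).
Bind A := Y1; no other remaining equation mentions A.
Decompose leaf/1: p(Q, Y1) = p(p(p(c, one), leaf(5)), p(5, Q)).
Decompose p/2: Q = p(p(c, one), leaf(5)),  Y1 = p(5, Q).
Bind Q := p(p(c, one), leaf(5)); substituting into the remaining equation gives: Y1 = p(5, p(p(c, one), leaf(5))).
Bind Y1 := p(5, p(p(c, one), leaf(5))). Substituting into the earlier binding gives A := p(5, p(p(c, one), leaf(5))).
MGU = { V -> p(c, one), T -> one, A -> p(5, p(p(c, one), leaf(5))), Q -> p(p(c, one), leaf(5)), Y1 -> p(5, p(p(c, one), leaf(5))) }, so Q -> p(p(c, one), leaf(5)).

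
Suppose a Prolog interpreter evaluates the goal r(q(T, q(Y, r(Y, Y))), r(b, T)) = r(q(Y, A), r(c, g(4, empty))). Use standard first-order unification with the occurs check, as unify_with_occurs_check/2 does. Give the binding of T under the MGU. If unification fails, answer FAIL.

Decompose r/2: q(T, q(Y, r(Y, Y))) = q(Y, A),  r(b, T) = r(c, g(4, empty)).
Decompose q/2: T = Y,  q(Y, r(Y, Y)) = A.
Bind T := Y; substituting into the one remaining equation that mentions T gives: r(b, Y) = r(c, g(4, empty)).
Bind A := q(Y, r(Y, Y)); no other remaining equation mentions A.
Decompose r/2: b = c,  Y = g(4, empty).
Clash: constants b and c differ; no unifier exists.

FAIL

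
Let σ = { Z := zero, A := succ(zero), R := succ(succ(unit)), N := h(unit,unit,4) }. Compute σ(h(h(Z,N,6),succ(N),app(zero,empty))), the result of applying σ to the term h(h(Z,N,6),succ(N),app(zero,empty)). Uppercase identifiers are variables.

h(h(zero,h(unit,unit,4),6),succ(h(unit,unit,4)),app(zero,empty))

Replace each occurrence of Z with zero.
Replace each occurrence of N with h(unit,unit,4).
Result: h(h(zero,h(unit,unit,4),6),succ(h(unit,unit,4)),app(zero,empty)).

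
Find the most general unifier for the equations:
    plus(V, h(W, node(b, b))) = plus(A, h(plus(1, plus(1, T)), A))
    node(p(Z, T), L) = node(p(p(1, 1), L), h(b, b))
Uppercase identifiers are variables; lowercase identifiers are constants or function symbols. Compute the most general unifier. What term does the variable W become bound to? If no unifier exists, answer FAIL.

plus(1, plus(1, h(b, b)))

Decompose plus/2: V = A,  h(W, node(b, b)) = h(plus(1, plus(1, T)), A).
Bind V := A; no other remaining equation mentions V.
Decompose h/2: W = plus(1, plus(1, T)),  node(b, b) = A.
Bind W := plus(1, plus(1, T)); no other remaining equation mentions W.
Bind A := node(b, b); no other remaining equation mentions A. Substituting into the earlier binding gives V := node(b, b).
Decompose node/2: p(Z, T) = p(p(1, 1), L),  L = h(b, b).
Decompose p/2: Z = p(1, 1),  T = L.
Bind Z := p(1, 1); no other remaining equation mentions Z.
Bind T := L; no other remaining equation mentions T. Substituting into the earlier binding gives W := plus(1, plus(1, L)).
Bind L := h(b, b). Substituting into the earlier bindings gives W := plus(1, plus(1, h(b, b))), T := h(b, b).
MGU = { V ↦ node(b, b), W ↦ plus(1, plus(1, h(b, b))), A ↦ node(b, b), Z ↦ p(1, 1), T ↦ h(b, b), L ↦ h(b, b) }, so W ↦ plus(1, plus(1, h(b, b))).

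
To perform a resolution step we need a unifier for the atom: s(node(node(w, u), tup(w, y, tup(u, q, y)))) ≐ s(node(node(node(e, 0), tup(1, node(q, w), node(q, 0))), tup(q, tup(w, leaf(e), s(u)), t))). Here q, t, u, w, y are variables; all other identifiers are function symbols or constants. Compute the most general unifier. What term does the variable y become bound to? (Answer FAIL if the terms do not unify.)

Decompose s/1: node(node(w, u), tup(w, y, tup(u, q, y))) ≐ node(node(node(e, 0), tup(1, node(q, w), node(q, 0))), tup(q, tup(w, leaf(e), s(u)), t)).
Decompose node/2: node(w, u) ≐ node(node(e, 0), tup(1, node(q, w), node(q, 0))),  tup(w, y, tup(u, q, y)) ≐ tup(q, tup(w, leaf(e), s(u)), t).
Decompose node/2: w ≐ node(e, 0),  u ≐ tup(1, node(q, w), node(q, 0)).
Bind w := node(e, 0); substituting into the remaining equations gives: u ≐ tup(1, node(q, node(e, 0)), node(q, 0)),  tup(node(e, 0), y, tup(u, q, y)) ≐ tup(q, tup(node(e, 0), leaf(e), s(u)), t).
Bind u := tup(1, node(q, node(e, 0)), node(q, 0)); substituting into the remaining equation gives: tup(node(e, 0), y, tup(tup(1, node(q, node(e, 0)), node(q, 0)), q, y)) ≐ tup(q, tup(node(e, 0), leaf(e), s(tup(1, node(q, node(e, 0)), node(q, 0)))), t).
Decompose tup/3: node(e, 0) ≐ q,  y ≐ tup(node(e, 0), leaf(e), s(tup(1, node(q, node(e, 0)), node(q, 0)))),  tup(tup(1, node(q, node(e, 0)), node(q, 0)), q, y) ≐ t.
Bind q := node(e, 0); substituting into the remaining equations gives: y ≐ tup(node(e, 0), leaf(e), s(tup(1, node(node(e, 0), node(e, 0)), node(node(e, 0), 0)))),  tup(tup(1, node(node(e, 0), node(e, 0)), node(node(e, 0), 0)), node(e, 0), y) ≐ t. Substituting into the earlier binding gives u := tup(1, node(node(e, 0), node(e, 0)), node(node(e, 0), 0)).
Bind y := tup(node(e, 0), leaf(e), s(tup(1, node(node(e, 0), node(e, 0)), node(node(e, 0), 0)))); substituting into the remaining equation gives: tup(tup(1, node(node(e, 0), node(e, 0)), node(node(e, 0), 0)), node(e, 0), tup(node(e, 0), leaf(e), s(tup(1, node(node(e, 0), node(e, 0)), node(node(e, 0), 0))))) ≐ t.
Bind t := tup(tup(1, node(node(e, 0), node(e, 0)), node(node(e, 0), 0)), node(e, 0), tup(node(e, 0), leaf(e), s(tup(1, node(node(e, 0), node(e, 0)), node(node(e, 0), 0))))).
MGU = { w -> node(e, 0), u -> tup(1, node(node(e, 0), node(e, 0)), node(node(e, 0), 0)), q -> node(e, 0), y -> tup(node(e, 0), leaf(e), s(tup(1, node(node(e, 0), node(e, 0)), node(node(e, 0), 0)))), t -> tup(tup(1, node(node(e, 0), node(e, 0)), node(node(e, 0), 0)), node(e, 0), tup(node(e, 0), leaf(e), s(tup(1, node(node(e, 0), node(e, 0)), node(node(e, 0), 0))))) }, so y -> tup(node(e, 0), leaf(e), s(tup(1, node(node(e, 0), node(e, 0)), node(node(e, 0), 0)))).

tup(node(e, 0), leaf(e), s(tup(1, node(node(e, 0), node(e, 0)), node(node(e, 0), 0))))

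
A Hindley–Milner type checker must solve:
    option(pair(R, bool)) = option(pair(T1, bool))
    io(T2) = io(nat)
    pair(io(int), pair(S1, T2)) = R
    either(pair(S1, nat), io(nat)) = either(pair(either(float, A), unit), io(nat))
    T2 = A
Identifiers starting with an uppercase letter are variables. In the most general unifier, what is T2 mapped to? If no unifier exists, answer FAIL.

FAIL

Decompose option/1: pair(R, bool) = pair(T1, bool).
Decompose pair/2: R = T1,  bool = bool.
Bind R := T1; substituting into the one remaining equation that mentions R gives: pair(io(int), pair(S1, T2)) = T1.
Delete trivial equation bool = bool.
Decompose io/1: T2 = nat.
Bind T2 := nat; substituting into the 2 remaining equations that mention T2 gives: pair(io(int), pair(S1, nat)) = T1,  nat = A.
Bind T1 := pair(io(int), pair(S1, nat)); no other remaining equation mentions T1. Substituting into the earlier binding gives R := pair(io(int), pair(S1, nat)).
Decompose either/2: pair(S1, nat) = pair(either(float, A), unit),  io(nat) = io(nat).
Decompose pair/2: S1 = either(float, A),  nat = unit.
Bind S1 := either(float, A); no other remaining equation mentions S1. Substituting into the earlier bindings gives R := pair(io(int), pair(either(float, A), nat)), T1 := pair(io(int), pair(either(float, A), nat)).
Clash: constants nat and unit differ; no unifier exists.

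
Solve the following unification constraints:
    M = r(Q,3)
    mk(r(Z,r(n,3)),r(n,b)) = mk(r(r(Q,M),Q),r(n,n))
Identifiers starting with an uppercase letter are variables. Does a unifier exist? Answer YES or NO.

Bind M := r(Q,3); substituting into the remaining equation gives: mk(r(Z,r(n,3)),r(n,b)) = mk(r(r(Q,r(Q,3)),Q),r(n,n)).
Decompose mk/2: r(Z,r(n,3)) = r(r(Q,r(Q,3)),Q),  r(n,b) = r(n,n).
Decompose r/2: Z = r(Q,r(Q,3)),  r(n,3) = Q.
Bind Z := r(Q,r(Q,3)); no other remaining equation mentions Z.
Bind Q := r(n,3); no other remaining equation mentions Q. Substituting into the earlier bindings gives M := r(r(n,3),3), Z := r(r(n,3),r(r(n,3),3)).
Decompose r/2: n = n,  b = n.
Delete trivial equation n = n.
Clash: constants b and n differ; no unifier exists.

NO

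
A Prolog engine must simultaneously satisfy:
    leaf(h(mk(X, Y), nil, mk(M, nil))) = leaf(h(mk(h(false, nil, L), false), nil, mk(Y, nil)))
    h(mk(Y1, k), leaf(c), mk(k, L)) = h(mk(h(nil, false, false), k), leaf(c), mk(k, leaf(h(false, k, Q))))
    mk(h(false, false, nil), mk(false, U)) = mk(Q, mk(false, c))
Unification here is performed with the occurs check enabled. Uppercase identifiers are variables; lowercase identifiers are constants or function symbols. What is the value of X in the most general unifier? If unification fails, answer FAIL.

h(false, nil, leaf(h(false, k, h(false, false, nil))))

Decompose leaf/1: h(mk(X, Y), nil, mk(M, nil)) = h(mk(h(false, nil, L), false), nil, mk(Y, nil)).
Decompose h/3: mk(X, Y) = mk(h(false, nil, L), false),  nil = nil,  mk(M, nil) = mk(Y, nil).
Decompose mk/2: X = h(false, nil, L),  Y = false.
Bind X := h(false, nil, L); no other remaining equation mentions X.
Bind Y := false; substituting into the one remaining equation that mentions Y gives: mk(M, nil) = mk(false, nil).
Delete trivial equation nil = nil.
Decompose mk/2: M = false,  nil = nil.
Bind M := false; no other remaining equation mentions M.
Delete trivial equation nil = nil.
Decompose h/3: mk(Y1, k) = mk(h(nil, false, false), k),  leaf(c) = leaf(c),  mk(k, L) = mk(k, leaf(h(false, k, Q))).
Decompose mk/2: Y1 = h(nil, false, false),  k = k.
Bind Y1 := h(nil, false, false); no other remaining equation mentions Y1.
Delete trivial equation k = k.
Delete trivial equation leaf(c) = leaf(c).
Decompose mk/2: k = k,  L = leaf(h(false, k, Q)).
Delete trivial equation k = k.
Bind L := leaf(h(false, k, Q)); no other remaining equation mentions L. Substituting into the earlier binding gives X := h(false, nil, leaf(h(false, k, Q))).
Decompose mk/2: h(false, false, nil) = Q,  mk(false, U) = mk(false, c).
Bind Q := h(false, false, nil); no other remaining equation mentions Q. Substituting into the earlier bindings gives X := h(false, nil, leaf(h(false, k, h(false, false, nil)))), L := leaf(h(false, k, h(false, false, nil))).
Decompose mk/2: false = false,  U = c.
Delete trivial equation false = false.
Bind U := c.
MGU = { X ↦ h(false, nil, leaf(h(false, k, h(false, false, nil)))), Y ↦ false, M ↦ false, Y1 ↦ h(nil, false, false), L ↦ leaf(h(false, k, h(false, false, nil))), Q ↦ h(false, false, nil), U ↦ c }, so X ↦ h(false, nil, leaf(h(false, k, h(false, false, nil)))).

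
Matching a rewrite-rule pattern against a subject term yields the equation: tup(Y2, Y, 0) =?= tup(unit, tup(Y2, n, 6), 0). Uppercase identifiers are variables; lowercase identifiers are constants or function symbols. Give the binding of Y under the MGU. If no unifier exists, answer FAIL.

Decompose tup/3: Y2 =?= unit,  Y =?= tup(Y2, n, 6),  0 =?= 0.
Bind Y2 := unit; substituting into the one remaining equation that mentions Y2 gives: Y =?= tup(unit, n, 6).
Bind Y := tup(unit, n, 6); no other remaining equation mentions Y.
Delete trivial equation 0 =?= 0.
MGU = { Y2 := unit, Y := tup(unit, n, 6) }, so Y := tup(unit, n, 6).

tup(unit, n, 6)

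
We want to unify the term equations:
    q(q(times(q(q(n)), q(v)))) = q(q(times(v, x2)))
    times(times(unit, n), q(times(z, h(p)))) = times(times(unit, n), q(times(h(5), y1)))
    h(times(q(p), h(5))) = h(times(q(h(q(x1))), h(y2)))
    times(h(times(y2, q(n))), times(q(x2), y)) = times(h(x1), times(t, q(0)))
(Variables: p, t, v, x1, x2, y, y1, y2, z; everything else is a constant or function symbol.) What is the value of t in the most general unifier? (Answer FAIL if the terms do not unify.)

q(q(q(q(n))))

Decompose q/1: q(times(q(q(n)), q(v))) = q(times(v, x2)).
Decompose q/1: times(q(q(n)), q(v)) = times(v, x2).
Decompose times/2: q(q(n)) = v,  q(v) = x2.
Bind v := q(q(n)); substituting into the one remaining equation that mentions v gives: q(q(q(n))) = x2.
Bind x2 := q(q(q(n))); substituting into the one remaining equation that mentions x2 gives: times(h(times(y2, q(n))), times(q(q(q(q(n)))), y)) = times(h(x1), times(t, q(0))).
Decompose times/2: times(unit, n) = times(unit, n),  q(times(z, h(p))) = q(times(h(5), y1)).
Delete trivial equation times(unit, n) = times(unit, n).
Decompose q/1: times(z, h(p)) = times(h(5), y1).
Decompose times/2: z = h(5),  h(p) = y1.
Bind z := h(5); no other remaining equation mentions z.
Bind y1 := h(p); no other remaining equation mentions y1.
Decompose h/1: times(q(p), h(5)) = times(q(h(q(x1))), h(y2)).
Decompose times/2: q(p) = q(h(q(x1))),  h(5) = h(y2).
Decompose q/1: p = h(q(x1)).
Bind p := h(q(x1)); no other remaining equation mentions p. Substituting into the earlier binding gives y1 := h(h(q(x1))).
Decompose h/1: 5 = y2.
Bind y2 := 5; substituting into the remaining equation gives: times(h(times(5, q(n))), times(q(q(q(q(n)))), y)) = times(h(x1), times(t, q(0))).
Decompose times/2: h(times(5, q(n))) = h(x1),  times(q(q(q(q(n)))), y) = times(t, q(0)).
Decompose h/1: times(5, q(n)) = x1.
Bind x1 := times(5, q(n)); no other remaining equation mentions x1. Substituting into the earlier bindings gives y1 := h(h(q(times(5, q(n))))), p := h(q(times(5, q(n)))).
Decompose times/2: q(q(q(q(n)))) = t,  y = q(0).
Bind t := q(q(q(q(n)))); no other remaining equation mentions t.
Bind y := q(0).
MGU = { v := q(q(n)), x2 := q(q(q(n))), z := h(5), y1 := h(h(q(times(5, q(n))))), p := h(q(times(5, q(n)))), y2 := 5, x1 := times(5, q(n)), t := q(q(q(q(n)))), y := q(0) }, so t := q(q(q(q(n)))).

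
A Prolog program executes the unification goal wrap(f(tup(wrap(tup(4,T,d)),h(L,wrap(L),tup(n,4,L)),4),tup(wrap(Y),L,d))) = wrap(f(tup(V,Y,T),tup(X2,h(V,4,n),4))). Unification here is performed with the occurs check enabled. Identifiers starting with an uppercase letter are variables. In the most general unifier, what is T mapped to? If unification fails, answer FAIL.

FAIL

Decompose wrap/1: f(tup(wrap(tup(4,T,d)),h(L,wrap(L),tup(n,4,L)),4),tup(wrap(Y),L,d)) = f(tup(V,Y,T),tup(X2,h(V,4,n),4)).
Decompose f/2: tup(wrap(tup(4,T,d)),h(L,wrap(L),tup(n,4,L)),4) = tup(V,Y,T),  tup(wrap(Y),L,d) = tup(X2,h(V,4,n),4).
Decompose tup/3: wrap(tup(4,T,d)) = V,  h(L,wrap(L),tup(n,4,L)) = Y,  4 = T.
Bind V := wrap(tup(4,T,d)); substituting into the one remaining equation that mentions V gives: tup(wrap(Y),L,d) = tup(X2,h(wrap(tup(4,T,d)),4,n),4).
Bind Y := h(L,wrap(L),tup(n,4,L)); substituting into the one remaining equation that mentions Y gives: tup(wrap(h(L,wrap(L),tup(n,4,L))),L,d) = tup(X2,h(wrap(tup(4,T,d)),4,n),4).
Bind T := 4; substituting into the remaining equation gives: tup(wrap(h(L,wrap(L),tup(n,4,L))),L,d) = tup(X2,h(wrap(tup(4,4,d)),4,n),4). Substituting into the earlier binding gives V := wrap(tup(4,4,d)).
Decompose tup/3: wrap(h(L,wrap(L),tup(n,4,L))) = X2,  L = h(wrap(tup(4,4,d)),4,n),  d = 4.
Bind X2 := wrap(h(L,wrap(L),tup(n,4,L))); no other remaining equation mentions X2.
Bind L := h(wrap(tup(4,4,d)),4,n); no other remaining equation mentions L. Substituting into the earlier bindings gives Y := h(h(wrap(tup(4,4,d)),4,n),wrap(h(wrap(tup(4,4,d)),4,n)),tup(n,4,h(wrap(tup(4,4,d)),4,n))), X2 := wrap(h(h(wrap(tup(4,4,d)),4,n),wrap(h(wrap(tup(4,4,d)),4,n)),tup(n,4,h(wrap(tup(4,4,d)),4,n)))).
Clash: constants d and 4 differ; no unifier exists.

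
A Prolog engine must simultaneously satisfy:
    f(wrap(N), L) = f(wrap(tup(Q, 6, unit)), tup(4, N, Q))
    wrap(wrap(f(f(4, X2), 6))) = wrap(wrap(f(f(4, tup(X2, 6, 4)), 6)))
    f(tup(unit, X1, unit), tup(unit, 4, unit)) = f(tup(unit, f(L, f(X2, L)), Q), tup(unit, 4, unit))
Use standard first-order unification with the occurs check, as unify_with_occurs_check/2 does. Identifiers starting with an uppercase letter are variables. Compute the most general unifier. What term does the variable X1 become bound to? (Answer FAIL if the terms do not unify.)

FAIL

Decompose f/2: wrap(N) = wrap(tup(Q, 6, unit)),  L = tup(4, N, Q).
Decompose wrap/1: N = tup(Q, 6, unit).
Bind N := tup(Q, 6, unit); substituting into the one remaining equation that mentions N gives: L = tup(4, tup(Q, 6, unit), Q).
Bind L := tup(4, tup(Q, 6, unit), Q); substituting into the one remaining equation that mentions L gives: f(tup(unit, X1, unit), tup(unit, 4, unit)) = f(tup(unit, f(tup(4, tup(Q, 6, unit), Q), f(X2, tup(4, tup(Q, 6, unit), Q))), Q), tup(unit, 4, unit)).
Decompose wrap/1: wrap(f(f(4, X2), 6)) = wrap(f(f(4, tup(X2, 6, 4)), 6)).
Decompose wrap/1: f(f(4, X2), 6) = f(f(4, tup(X2, 6, 4)), 6).
Decompose f/2: f(4, X2) = f(4, tup(X2, 6, 4)),  6 = 6.
Decompose f/2: 4 = 4,  X2 = tup(X2, 6, 4).
Delete trivial equation 4 = 4.
Occurs check fails: X2 occurs in tup(X2, 6, 4); the equation X2 = tup(X2, 6, 4) has no finite solution.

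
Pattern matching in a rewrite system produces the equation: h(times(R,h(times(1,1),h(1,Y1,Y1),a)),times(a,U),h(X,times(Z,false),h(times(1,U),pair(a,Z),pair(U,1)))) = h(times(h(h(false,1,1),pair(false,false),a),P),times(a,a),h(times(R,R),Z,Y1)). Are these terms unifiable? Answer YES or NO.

NO

Decompose h/3: times(R,h(times(1,1),h(1,Y1,Y1),a)) = times(h(h(false,1,1),pair(false,false),a),P),  times(a,U) = times(a,a),  h(X,times(Z,false),h(times(1,U),pair(a,Z),pair(U,1))) = h(times(R,R),Z,Y1).
Decompose times/2: R = h(h(false,1,1),pair(false,false),a),  h(times(1,1),h(1,Y1,Y1),a) = P.
Bind R := h(h(false,1,1),pair(false,false),a); substituting into the one remaining equation that mentions R gives: h(X,times(Z,false),h(times(1,U),pair(a,Z),pair(U,1))) = h(times(h(h(false,1,1),pair(false,false),a),h(h(false,1,1),pair(false,false),a)),Z,Y1).
Bind P := h(times(1,1),h(1,Y1,Y1),a); no other remaining equation mentions P.
Decompose times/2: a = a,  U = a.
Delete trivial equation a = a.
Bind U := a; substituting into the remaining equation gives: h(X,times(Z,false),h(times(1,a),pair(a,Z),pair(a,1))) = h(times(h(h(false,1,1),pair(false,false),a),h(h(false,1,1),pair(false,false),a)),Z,Y1).
Decompose h/3: X = times(h(h(false,1,1),pair(false,false),a),h(h(false,1,1),pair(false,false),a)),  times(Z,false) = Z,  h(times(1,a),pair(a,Z),pair(a,1)) = Y1.
Bind X := times(h(h(false,1,1),pair(false,false),a),h(h(false,1,1),pair(false,false),a)); no other remaining equation mentions X.
Occurs check fails: Z occurs in times(Z,false); the equation Z = times(Z,false) has no finite solution.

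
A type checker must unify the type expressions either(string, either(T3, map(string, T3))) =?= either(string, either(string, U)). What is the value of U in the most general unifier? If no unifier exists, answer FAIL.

Decompose either/2: string =?= string,  either(T3, map(string, T3)) =?= either(string, U).
Delete trivial equation string =?= string.
Decompose either/2: T3 =?= string,  map(string, T3) =?= U.
Bind T3 := string; substituting into the remaining equation gives: map(string, string) =?= U.
Bind U := map(string, string).
MGU = { T3 -> string, U -> map(string, string) }, so U -> map(string, string).

map(string, string)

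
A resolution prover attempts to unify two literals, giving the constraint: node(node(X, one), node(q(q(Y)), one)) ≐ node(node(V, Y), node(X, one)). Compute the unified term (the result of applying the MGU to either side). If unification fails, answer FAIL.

node(node(q(q(one)), one), node(q(q(one)), one))

Decompose node/2: node(X, one) ≐ node(V, Y),  node(q(q(Y)), one) ≐ node(X, one).
Decompose node/2: X ≐ V,  one ≐ Y.
Bind X := V; substituting into the one remaining equation that mentions X gives: node(q(q(Y)), one) ≐ node(V, one).
Bind Y := one; substituting into the remaining equation gives: node(q(q(one)), one) ≐ node(V, one).
Decompose node/2: q(q(one)) ≐ V,  one ≐ one.
Bind V := q(q(one)); no other remaining equation mentions V. Substituting into the earlier binding gives X := q(q(one)).
Delete trivial equation one ≐ one.
Applying the MGU to either side gives node(node(q(q(one)), one), node(q(q(one)), one)).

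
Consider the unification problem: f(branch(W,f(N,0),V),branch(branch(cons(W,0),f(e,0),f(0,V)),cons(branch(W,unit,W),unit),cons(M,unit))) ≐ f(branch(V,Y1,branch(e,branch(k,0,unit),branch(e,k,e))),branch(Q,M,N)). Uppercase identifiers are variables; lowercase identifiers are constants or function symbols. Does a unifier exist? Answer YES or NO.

Decompose f/2: branch(W,f(N,0),V) ≐ branch(V,Y1,branch(e,branch(k,0,unit),branch(e,k,e))),  branch(branch(cons(W,0),f(e,0),f(0,V)),cons(branch(W,unit,W),unit),cons(M,unit)) ≐ branch(Q,M,N).
Decompose branch/3: W ≐ V,  f(N,0) ≐ Y1,  V ≐ branch(e,branch(k,0,unit),branch(e,k,e)).
Bind W := V; substituting into the one remaining equation that mentions W gives: branch(branch(cons(V,0),f(e,0),f(0,V)),cons(branch(V,unit,V),unit),cons(M,unit)) ≐ branch(Q,M,N).
Bind Y1 := f(N,0); no other remaining equation mentions Y1.
Bind V := branch(e,branch(k,0,unit),branch(e,k,e)); substituting into the remaining equation gives: branch(branch(cons(branch(e,branch(k,0,unit),branch(e,k,e)),0),f(e,0),f(0,branch(e,branch(k,0,unit),branch(e,k,e)))),cons(branch(branch(e,branch(k,0,unit),branch(e,k,e)),unit,branch(e,branch(k,0,unit),branch(e,k,e))),unit),cons(M,unit)) ≐ branch(Q,M,N). Substituting into the earlier binding gives W := branch(e,branch(k,0,unit),branch(e,k,e)).
Decompose branch/3: branch(cons(branch(e,branch(k,0,unit),branch(e,k,e)),0),f(e,0),f(0,branch(e,branch(k,0,unit),branch(e,k,e)))) ≐ Q,  cons(branch(branch(e,branch(k,0,unit),branch(e,k,e)),unit,branch(e,branch(k,0,unit),branch(e,k,e))),unit) ≐ M,  cons(M,unit) ≐ N.
Bind Q := branch(cons(branch(e,branch(k,0,unit),branch(e,k,e)),0),f(e,0),f(0,branch(e,branch(k,0,unit),branch(e,k,e)))); no other remaining equation mentions Q.
Bind M := cons(branch(branch(e,branch(k,0,unit),branch(e,k,e)),unit,branch(e,branch(k,0,unit),branch(e,k,e))),unit); substituting into the remaining equation gives: cons(cons(branch(branch(e,branch(k,0,unit),branch(e,k,e)),unit,branch(e,branch(k,0,unit),branch(e,k,e))),unit),unit) ≐ N.
Bind N := cons(cons(branch(branch(e,branch(k,0,unit),branch(e,k,e)),unit,branch(e,branch(k,0,unit),branch(e,k,e))),unit),unit). Substituting into the earlier binding gives Y1 := f(cons(cons(branch(branch(e,branch(k,0,unit),branch(e,k,e)),unit,branch(e,branch(k,0,unit),branch(e,k,e))),unit),unit),0).
No equations remain and no clash or occurs-check failure arose, so a unifier exists.

YES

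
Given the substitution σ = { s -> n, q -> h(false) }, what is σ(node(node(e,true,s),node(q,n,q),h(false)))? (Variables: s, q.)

node(node(e,true,n),node(h(false),n,h(false)),h(false))

Replace each occurrence of s with n.
Replace each occurrence of q with h(false).
Result: node(node(e,true,n),node(h(false),n,h(false)),h(false)).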